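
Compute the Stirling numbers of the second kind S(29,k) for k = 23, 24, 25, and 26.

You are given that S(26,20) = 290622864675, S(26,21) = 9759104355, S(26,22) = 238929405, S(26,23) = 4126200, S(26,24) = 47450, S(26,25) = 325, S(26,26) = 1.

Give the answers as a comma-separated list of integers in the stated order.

i=27: T(27,21)=290622864675+21·9759104355=495564056130 | T(27,22)=9759104355+22·238929405=15015551265 | T(27,23)=238929405+23·4126200=333832005 | T(27,24)=4126200+24·47450=5265000 | T(27,25)=47450+25·325=55575 | T(27,26)=325+26·1=351
i=28: T(28,22)=495564056130+22·15015551265=825906183960 | T(28,23)=15015551265+23·333832005=22693687380 | T(28,24)=333832005+24·5265000=460192005 | T(28,25)=5265000+25·55575=6654375 | T(28,26)=55575+26·351=64701
i=29: T(29,23)=825906183960+23·22693687380=1347860993700 | T(29,24)=22693687380+24·460192005=33738295500 | T(29,25)=460192005+25·6654375=626551380 | T(29,26)=6654375+26·64701=8336601
Read S(29,23) = 1347860993700, S(29,24) = 33738295500, S(29,25) = 626551380, S(29,26) = 8336601.

1347860993700, 33738295500, 626551380, 8336601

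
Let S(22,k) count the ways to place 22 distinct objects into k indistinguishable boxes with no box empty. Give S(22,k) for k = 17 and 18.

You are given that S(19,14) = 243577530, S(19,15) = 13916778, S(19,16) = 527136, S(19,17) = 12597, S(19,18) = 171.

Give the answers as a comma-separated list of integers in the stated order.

@20  (20,15):13916778·15+243577530→452329200, (20,16):527136·16+13916778→22350954, (20,17):12597·17+527136→741285, (20,18):171·18+12597→15675
@21  (21,16):22350954·16+452329200→809944464, (21,17):741285·17+22350954→34952799, (21,18):15675·18+741285→1023435
@22  (22,17):34952799·17+809944464→1404142047, (22,18):1023435·18+34952799→53374629
Read S(22,17) = 1404142047, S(22,18) = 53374629.

1404142047, 53374629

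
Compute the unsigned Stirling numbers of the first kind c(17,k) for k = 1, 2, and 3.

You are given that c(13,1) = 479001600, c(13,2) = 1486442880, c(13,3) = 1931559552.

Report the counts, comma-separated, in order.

20922789888000, 70734282393600, 102992244837120

@14  (14,1):479001600·13+0→6227020800, (14,2):1486442880·13+479001600→19802759040, (14,3):1931559552·13+1486442880→26596717056
@15  (15,1):6227020800·14+0→87178291200, (15,2):19802759040·14+6227020800→283465647360, (15,3):26596717056·14+19802759040→392156797824
@16  (16,1):87178291200·15+0→1307674368000, (16,2):283465647360·15+87178291200→4339163001600, (16,3):392156797824·15+283465647360→6165817614720
@17  (17,1):1307674368000·16+0→20922789888000, (17,2):4339163001600·16+1307674368000→70734282393600, (17,3):6165817614720·16+4339163001600→102992244837120
Read c(17,1) = 20922789888000, c(17,2) = 70734282393600, c(17,3) = 102992244837120.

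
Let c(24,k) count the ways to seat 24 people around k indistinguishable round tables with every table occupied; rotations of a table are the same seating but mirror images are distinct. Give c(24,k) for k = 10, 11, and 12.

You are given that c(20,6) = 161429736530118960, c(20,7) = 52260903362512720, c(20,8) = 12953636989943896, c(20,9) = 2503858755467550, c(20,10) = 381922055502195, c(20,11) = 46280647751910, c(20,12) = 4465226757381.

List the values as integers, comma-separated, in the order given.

220984454979433717396, 33081711368574204996, 4070384057007569521

[21] T[21,7]:20*52260903362512720+161429736530118960=1206647803780373360 · T[21,8]:20*12953636989943896+52260903362512720=311333643161390640 · T[21,9]:20*2503858755467550+12953636989943896=63030812099294896 · T[21,10]:20*381922055502195+2503858755467550=10142299865511450 · T[21,11]:20*46280647751910+381922055502195=1307535010540395 · T[21,12]:20*4465226757381+46280647751910=135585182899530
[22] T[22,8]:21*311333643161390640+1206647803780373360=7744654310169576800 · T[22,9]:21*63030812099294896+311333643161390640=1634980697246583456 · T[22,10]:21*10142299865511450+63030812099294896=276019109275035346 · T[22,11]:21*1307535010540395+10142299865511450=37600535086859745 · T[22,12]:21*135585182899530+1307535010540395=4154823851430525
[23] T[23,9]:22*1634980697246583456+7744654310169576800=43714229649594412832 · T[23,10]:22*276019109275035346+1634980697246583456=7707401101297361068 · T[23,11]:22*37600535086859745+276019109275035346=1103230881185949736 · T[23,12]:22*4154823851430525+37600535086859745=129006659818331295
[24] T[24,10]:23*7707401101297361068+43714229649594412832=220984454979433717396 · T[24,11]:23*1103230881185949736+7707401101297361068=33081711368574204996 · T[24,12]:23*129006659818331295+1103230881185949736=4070384057007569521
Read c(24,10) = 220984454979433717396, c(24,11) = 33081711368574204996, c(24,12) = 4070384057007569521.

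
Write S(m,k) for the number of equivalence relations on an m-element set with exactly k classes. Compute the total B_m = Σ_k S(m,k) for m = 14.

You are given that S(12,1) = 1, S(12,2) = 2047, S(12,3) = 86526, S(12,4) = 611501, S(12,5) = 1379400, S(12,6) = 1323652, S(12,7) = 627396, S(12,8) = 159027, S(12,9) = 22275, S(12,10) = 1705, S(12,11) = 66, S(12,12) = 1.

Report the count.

[13] T[13,1]:1*1+0=1 · T[13,2]:2*2047+1=4095 · T[13,3]:3*86526+2047=261625 · T[13,4]:4*611501+86526=2532530 · T[13,5]:5*1379400+611501=7508501 · T[13,6]:6*1323652+1379400=9321312 · T[13,7]:7*627396+1323652=5715424 · T[13,8]:8*159027+627396=1899612 · T[13,9]:9*22275+159027=359502 · T[13,10]:10*1705+22275=39325 · T[13,11]:11*66+1705=2431 · T[13,12]:12*1+66=78 · T[13,13]:13*0+1=1
[14] T[14,1]:1*1+0=1 · T[14,2]:2*4095+1=8191 · T[14,3]:3*261625+4095=788970 · T[14,4]:4*2532530+261625=10391745 · T[14,5]:5*7508501+2532530=40075035 · T[14,6]:6*9321312+7508501=63436373 · T[14,7]:7*5715424+9321312=49329280 · T[14,8]:8*1899612+5715424=20912320 · T[14,9]:9*359502+1899612=5135130 · T[14,10]:10*39325+359502=752752 · T[14,11]:11*2431+39325=66066 · T[14,12]:12*78+2431=3367 · T[14,13]:13*1+78=91 · T[14,14]:14*0+1=1
B_14 = ΣS(14,k) = 1+8191+788970+10391745+40075035+63436373+49329280+20912320+5135130+752752+66066+3367+91+1 = 190899322

190899322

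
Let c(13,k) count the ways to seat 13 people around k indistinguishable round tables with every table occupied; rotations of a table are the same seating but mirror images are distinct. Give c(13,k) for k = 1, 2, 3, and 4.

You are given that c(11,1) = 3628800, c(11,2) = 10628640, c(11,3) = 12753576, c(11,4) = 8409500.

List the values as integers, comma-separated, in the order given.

479001600, 1486442880, 1931559552, 1414014888

[12] T[12,1]:11*3628800+0=39916800 · T[12,2]:11*10628640+3628800=120543840 · T[12,3]:11*12753576+10628640=150917976 · T[12,4]:11*8409500+12753576=105258076
[13] T[13,1]:12*39916800+0=479001600 · T[13,2]:12*120543840+39916800=1486442880 · T[13,3]:12*150917976+120543840=1931559552 · T[13,4]:12*105258076+150917976=1414014888
Read c(13,1) = 479001600, c(13,2) = 1486442880, c(13,3) = 1931559552, c(13,4) = 1414014888.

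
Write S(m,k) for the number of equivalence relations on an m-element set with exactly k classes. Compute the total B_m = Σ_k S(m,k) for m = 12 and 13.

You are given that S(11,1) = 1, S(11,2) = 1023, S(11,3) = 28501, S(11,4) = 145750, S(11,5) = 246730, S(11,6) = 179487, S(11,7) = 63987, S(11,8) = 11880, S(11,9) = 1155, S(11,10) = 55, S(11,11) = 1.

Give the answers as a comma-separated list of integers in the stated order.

4213597, 27644437

i=12: T(12,1)=0+1·1=1 | T(12,2)=1+2·1023=2047 | T(12,3)=1023+3·28501=86526 | T(12,4)=28501+4·145750=611501 | T(12,5)=145750+5·246730=1379400 | T(12,6)=246730+6·179487=1323652 | T(12,7)=179487+7·63987=627396 | T(12,8)=63987+8·11880=159027 | T(12,9)=11880+9·1155=22275 | T(12,10)=1155+10·55=1705 | T(12,11)=55+11·1=66 | T(12,12)=1+12·0=1
i=13: T(13,1)=0+1·1=1 | T(13,2)=1+2·2047=4095 | T(13,3)=2047+3·86526=261625 | T(13,4)=86526+4·611501=2532530 | T(13,5)=611501+5·1379400=7508501 | T(13,6)=1379400+6·1323652=9321312 | T(13,7)=1323652+7·627396=5715424 | T(13,8)=627396+8·159027=1899612 | T(13,9)=159027+9·22275=359502 | T(13,10)=22275+10·1705=39325 | T(13,11)=1705+11·66=2431 | T(13,12)=66+12·1=78 | T(13,13)=1+13·0=1
B_12 = ΣS(12,k) = 1+2047+86526+611501+1379400+1323652+627396+159027+22275+1705+66+1 = 4213597
B_13 = ΣS(13,k) = 1+4095+261625+2532530+7508501+9321312+5715424+1899612+359502+39325+2431+78+1 = 27644437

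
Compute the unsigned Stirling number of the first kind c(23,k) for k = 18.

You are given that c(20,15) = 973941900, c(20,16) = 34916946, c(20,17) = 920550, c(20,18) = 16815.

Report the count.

i=21: T(21,16)=973941900+20·34916946=1672280820 | T(21,17)=34916946+20·920550=53327946 | T(21,18)=920550+20·16815=1256850
i=22: T(22,17)=1672280820+21·53327946=2792167686 | T(22,18)=53327946+21·1256850=79721796
i=23: T(23,18)=2792167686+22·79721796=4546047198
Read c(23,18) = 4546047198.

4546047198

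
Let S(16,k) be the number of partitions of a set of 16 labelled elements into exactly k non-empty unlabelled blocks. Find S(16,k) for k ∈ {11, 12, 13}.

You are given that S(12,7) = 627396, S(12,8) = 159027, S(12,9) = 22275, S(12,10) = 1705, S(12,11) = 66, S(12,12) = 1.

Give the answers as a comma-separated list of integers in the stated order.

r13: T_13,8=8×159027+627396=1899612; T_13,9=9×22275+159027=359502; T_13,10=10×1705+22275=39325; T_13,11=11×66+1705=2431; T_13,12=12×1+66=78; T_13,13=13×0+1=1
r14: T_14,9=9×359502+1899612=5135130; T_14,10=10×39325+359502=752752; T_14,11=11×2431+39325=66066; T_14,12=12×78+2431=3367; T_14,13=13×1+78=91
r15: T_15,10=10×752752+5135130=12662650; T_15,11=11×66066+752752=1479478; T_15,12=12×3367+66066=106470; T_15,13=13×91+3367=4550
r16: T_16,11=11×1479478+12662650=28936908; T_16,12=12×106470+1479478=2757118; T_16,13=13×4550+106470=165620
Read S(16,11) = 28936908, S(16,12) = 2757118, S(16,13) = 165620.

28936908, 2757118, 165620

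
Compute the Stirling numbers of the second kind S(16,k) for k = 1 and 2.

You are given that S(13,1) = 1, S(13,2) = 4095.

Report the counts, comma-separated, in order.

[14] T[14,1]:1*1+0=1 · T[14,2]:2*4095+1=8191
[15] T[15,1]:1*1+0=1 · T[15,2]:2*8191+1=16383
[16] T[16,1]:1*1+0=1 · T[16,2]:2*16383+1=32767
Read S(16,1) = 1, S(16,2) = 32767.

1, 32767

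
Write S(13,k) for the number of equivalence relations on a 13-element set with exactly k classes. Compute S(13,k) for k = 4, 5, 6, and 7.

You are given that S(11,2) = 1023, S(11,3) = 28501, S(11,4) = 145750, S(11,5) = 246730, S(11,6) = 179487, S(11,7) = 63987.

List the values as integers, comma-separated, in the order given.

2532530, 7508501, 9321312, 5715424

i=12: T(12,3)=1023+3·28501=86526 | T(12,4)=28501+4·145750=611501 | T(12,5)=145750+5·246730=1379400 | T(12,6)=246730+6·179487=1323652 | T(12,7)=179487+7·63987=627396
i=13: T(13,4)=86526+4·611501=2532530 | T(13,5)=611501+5·1379400=7508501 | T(13,6)=1379400+6·1323652=9321312 | T(13,7)=1323652+7·627396=5715424
Read S(13,4) = 2532530, S(13,5) = 7508501, S(13,6) = 9321312, S(13,7) = 5715424.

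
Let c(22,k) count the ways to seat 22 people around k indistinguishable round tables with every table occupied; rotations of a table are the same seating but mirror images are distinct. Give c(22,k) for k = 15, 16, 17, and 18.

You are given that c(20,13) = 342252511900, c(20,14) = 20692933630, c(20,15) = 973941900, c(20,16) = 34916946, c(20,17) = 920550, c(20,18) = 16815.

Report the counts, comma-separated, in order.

1599718388730, 75289668850, 2792167686, 79721796

row 21: T[21][14]=20·20692933630+342252511900=756111184500  T[21][15]=20·973941900+20692933630=40171771630  T[21][16]=20·34916946+973941900=1672280820  T[21][17]=20·920550+34916946=53327946  T[21][18]=20·16815+920550=1256850
row 22: T[22][15]=21·40171771630+756111184500=1599718388730  T[22][16]=21·1672280820+40171771630=75289668850  T[22][17]=21·53327946+1672280820=2792167686  T[22][18]=21·1256850+53327946=79721796
Read c(22,15) = 1599718388730, c(22,16) = 75289668850, c(22,17) = 2792167686, c(22,18) = 79721796.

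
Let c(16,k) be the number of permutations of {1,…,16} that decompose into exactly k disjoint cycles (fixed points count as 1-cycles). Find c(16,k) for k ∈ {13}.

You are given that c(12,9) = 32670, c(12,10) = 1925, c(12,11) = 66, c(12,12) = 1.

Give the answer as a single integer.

[13] T[13,10]:12*1925+32670=55770 · T[13,11]:12*66+1925=2717 · T[13,12]:12*1+66=78 · T[13,13]:12*0+1=1
[14] T[14,11]:13*2717+55770=91091 · T[14,12]:13*78+2717=3731 · T[14,13]:13*1+78=91
[15] T[15,12]:14*3731+91091=143325 · T[15,13]:14*91+3731=5005
[16] T[16,13]:15*5005+143325=218400
Read c(16,13) = 218400.

218400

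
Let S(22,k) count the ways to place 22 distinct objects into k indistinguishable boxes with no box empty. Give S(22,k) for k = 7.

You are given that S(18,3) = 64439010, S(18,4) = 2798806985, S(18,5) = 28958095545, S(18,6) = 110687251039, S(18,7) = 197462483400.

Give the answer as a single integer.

r19: T_19,4=4×2798806985+64439010=11259666950; T_19,5=5×28958095545+2798806985=147589284710; T_19,6=6×110687251039+28958095545=693081601779; T_19,7=7×197462483400+110687251039=1492924634839
r20: T_20,5=5×147589284710+11259666950=749206090500; T_20,6=6×693081601779+147589284710=4306078895384; T_20,7=7×1492924634839+693081601779=11143554045652
r21: T_21,6=6×4306078895384+749206090500=26585679462804; T_21,7=7×11143554045652+4306078895384=82310957214948
r22: T_22,7=7×82310957214948+26585679462804=602762379967440
Read S(22,7) = 602762379967440.

602762379967440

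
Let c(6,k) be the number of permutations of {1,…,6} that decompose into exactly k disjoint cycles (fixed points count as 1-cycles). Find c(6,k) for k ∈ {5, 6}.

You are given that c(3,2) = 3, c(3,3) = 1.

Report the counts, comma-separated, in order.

15, 1

[4] T[4,3]:3*1+3=6 · T[4,4]:3*0+1=1
[5] T[5,4]:4*1+6=10 · T[5,5]:4*0+1=1
[6] T[6,5]:5*1+10=15 · T[6,6]:5*0+1=1
Read c(6,5) = 15, c(6,6) = 1.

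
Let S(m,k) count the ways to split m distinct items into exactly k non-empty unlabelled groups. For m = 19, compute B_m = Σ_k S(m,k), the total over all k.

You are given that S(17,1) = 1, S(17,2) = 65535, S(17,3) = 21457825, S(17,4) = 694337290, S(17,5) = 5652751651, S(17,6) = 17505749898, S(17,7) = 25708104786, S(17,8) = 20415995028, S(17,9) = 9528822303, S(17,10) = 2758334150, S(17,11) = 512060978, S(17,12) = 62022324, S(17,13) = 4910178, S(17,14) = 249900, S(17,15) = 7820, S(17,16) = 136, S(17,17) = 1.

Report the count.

5832742205057

i=18: T(18,1)=0+1·1=1 | T(18,2)=1+2·65535=131071 | T(18,3)=65535+3·21457825=64439010 | T(18,4)=21457825+4·694337290=2798806985 | T(18,5)=694337290+5·5652751651=28958095545 | T(18,6)=5652751651+6·17505749898=110687251039 | T(18,7)=17505749898+7·25708104786=197462483400 | T(18,8)=25708104786+8·20415995028=189036065010 | T(18,9)=20415995028+9·9528822303=106175395755 | T(18,10)=9528822303+10·2758334150=37112163803 | T(18,11)=2758334150+11·512060978=8391004908 | T(18,12)=512060978+12·62022324=1256328866 | T(18,13)=62022324+13·4910178=125854638 | T(18,14)=4910178+14·249900=8408778 | T(18,15)=249900+15·7820=367200 | T(18,16)=7820+16·136=9996 | T(18,17)=136+17·1=153 | T(18,18)=1+18·0=1
i=19: T(19,1)=0+1·1=1 | T(19,2)=1+2·131071=262143 | T(19,3)=131071+3·64439010=193448101 | T(19,4)=64439010+4·2798806985=11259666950 | T(19,5)=2798806985+5·28958095545=147589284710 | T(19,6)=28958095545+6·110687251039=693081601779 | T(19,7)=110687251039+7·197462483400=1492924634839 | T(19,8)=197462483400+8·189036065010=1709751003480 | T(19,9)=189036065010+9·106175395755=1144614626805 | T(19,10)=106175395755+10·37112163803=477297033785 | T(19,11)=37112163803+11·8391004908=129413217791 | T(19,12)=8391004908+12·1256328866=23466951300 | T(19,13)=1256328866+13·125854638=2892439160 | T(19,14)=125854638+14·8408778=243577530 | T(19,15)=8408778+15·367200=13916778 | T(19,16)=367200+16·9996=527136 | T(19,17)=9996+17·153=12597 | T(19,18)=153+18·1=171 | T(19,19)=1+19·0=1
B_19 = ΣS(19,k) = 1+262143+193448101+11259666950+147589284710+693081601779+1492924634839+1709751003480+1144614626805+477297033785+129413217791+23466951300+2892439160+243577530+13916778+527136+12597+171+1 = 5832742205057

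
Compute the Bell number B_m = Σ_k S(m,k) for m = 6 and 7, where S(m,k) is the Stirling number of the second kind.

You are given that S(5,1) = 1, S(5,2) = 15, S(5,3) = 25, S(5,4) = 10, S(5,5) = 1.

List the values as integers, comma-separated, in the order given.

i=6: T(6,1)=0+1·1=1 | T(6,2)=1+2·15=31 | T(6,3)=15+3·25=90 | T(6,4)=25+4·10=65 | T(6,5)=10+5·1=15 | T(6,6)=1+6·0=1
i=7: T(7,1)=0+1·1=1 | T(7,2)=1+2·31=63 | T(7,3)=31+3·90=301 | T(7,4)=90+4·65=350 | T(7,5)=65+5·15=140 | T(7,6)=15+6·1=21 | T(7,7)=1+7·0=1
B_6 = ΣS(6,k) = 1+31+90+65+15+1 = 203
B_7 = ΣS(7,k) = 1+63+301+350+140+21+1 = 877

203, 877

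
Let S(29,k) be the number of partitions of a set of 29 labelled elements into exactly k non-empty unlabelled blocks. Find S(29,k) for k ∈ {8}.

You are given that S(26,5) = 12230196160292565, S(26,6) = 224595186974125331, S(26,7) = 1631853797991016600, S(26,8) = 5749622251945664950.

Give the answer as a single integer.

3224318613979279184316

@27  (27,6):224595186974125331·6+12230196160292565→1359801318005044551, (27,7):1631853797991016600·7+224595186974125331→11647571772911241531, (27,8):5749622251945664950·8+1631853797991016600→47628831813556336200
@28  (28,7):11647571772911241531·7+1359801318005044551→82892803728383735268, (28,8):47628831813556336200·8+11647571772911241531→392678226281361931131
@29  (29,8):392678226281361931131·8+82892803728383735268→3224318613979279184316
Read S(29,8) = 3224318613979279184316.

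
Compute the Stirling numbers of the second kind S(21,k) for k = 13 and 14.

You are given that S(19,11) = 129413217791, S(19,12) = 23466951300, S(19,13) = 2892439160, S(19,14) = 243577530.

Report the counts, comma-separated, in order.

1204909218331, 149304004500

r20: T_20,12=12×23466951300+129413217791=411016633391; T_20,13=13×2892439160+23466951300=61068660380; T_20,14=14×243577530+2892439160=6302524580
r21: T_21,13=13×61068660380+411016633391=1204909218331; T_21,14=14×6302524580+61068660380=149304004500
Read S(21,13) = 1204909218331, S(21,14) = 149304004500.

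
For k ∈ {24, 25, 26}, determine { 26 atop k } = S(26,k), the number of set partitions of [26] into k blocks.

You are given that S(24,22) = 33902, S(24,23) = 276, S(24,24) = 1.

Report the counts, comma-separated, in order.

47450, 325, 1

@25  (25,23):276·23+33902→40250, (25,24):1·24+276→300, (25,25):0·25+1→1
@26  (26,24):300·24+40250→47450, (26,25):1·25+300→325, (26,26):0·26+1→1
Read S(26,24) = 47450, S(26,25) = 325, S(26,26) = 1.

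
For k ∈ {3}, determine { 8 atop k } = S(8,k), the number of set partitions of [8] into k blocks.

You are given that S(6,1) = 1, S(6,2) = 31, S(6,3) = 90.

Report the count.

r7: T_7,2=2×31+1=63; T_7,3=3×90+31=301
r8: T_8,3=3×301+63=966
Read S(8,3) = 966.

966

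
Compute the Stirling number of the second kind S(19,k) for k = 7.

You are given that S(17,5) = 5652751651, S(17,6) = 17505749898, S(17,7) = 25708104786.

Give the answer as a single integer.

[18] T[18,6]:6*17505749898+5652751651=110687251039 · T[18,7]:7*25708104786+17505749898=197462483400
[19] T[19,7]:7*197462483400+110687251039=1492924634839
Read S(19,7) = 1492924634839.

1492924634839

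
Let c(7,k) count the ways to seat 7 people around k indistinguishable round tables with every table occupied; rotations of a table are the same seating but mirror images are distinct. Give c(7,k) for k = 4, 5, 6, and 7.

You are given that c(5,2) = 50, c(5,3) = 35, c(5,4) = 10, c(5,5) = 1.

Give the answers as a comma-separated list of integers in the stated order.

735, 175, 21, 1

r6: T_6,3=5×35+50=225; T_6,4=5×10+35=85; T_6,5=5×1+10=15; T_6,6=5×0+1=1
r7: T_7,4=6×85+225=735; T_7,5=6×15+85=175; T_7,6=6×1+15=21; T_7,7=6×0+1=1
Read c(7,4) = 735, c(7,5) = 175, c(7,6) = 21, c(7,7) = 1.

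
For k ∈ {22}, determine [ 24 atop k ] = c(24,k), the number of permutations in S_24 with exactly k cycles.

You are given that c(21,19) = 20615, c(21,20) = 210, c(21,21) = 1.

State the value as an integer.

35926

row 22: T[22][20]=21·210+20615=25025  T[22][21]=21·1+210=231  T[22][22]=21·0+1=1
row 23: T[23][21]=22·231+25025=30107  T[23][22]=22·1+231=253
row 24: T[24][22]=23·253+30107=35926
Read c(24,22) = 35926.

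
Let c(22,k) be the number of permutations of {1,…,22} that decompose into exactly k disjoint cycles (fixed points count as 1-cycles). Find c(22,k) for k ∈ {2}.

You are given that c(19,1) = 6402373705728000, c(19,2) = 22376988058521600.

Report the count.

[20] T[20,1]:19*6402373705728000+0=121645100408832000 · T[20,2]:19*22376988058521600+6402373705728000=431565146817638400
[21] T[21,1]:20*121645100408832000+0=2432902008176640000 · T[21,2]:20*431565146817638400+121645100408832000=8752948036761600000
[22] T[22,2]:21*8752948036761600000+2432902008176640000=186244810780170240000
Read c(22,2) = 186244810780170240000.

186244810780170240000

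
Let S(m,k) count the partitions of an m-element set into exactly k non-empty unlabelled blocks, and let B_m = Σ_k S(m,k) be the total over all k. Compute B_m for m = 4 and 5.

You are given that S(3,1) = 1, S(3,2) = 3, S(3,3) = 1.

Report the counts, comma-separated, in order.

15, 52

@4  (4,1):1·1+0→1, (4,2):3·2+1→7, (4,3):1·3+3→6, (4,4):0·4+1→1
@5  (5,1):1·1+0→1, (5,2):7·2+1→15, (5,3):6·3+7→25, (5,4):1·4+6→10, (5,5):0·5+1→1
B_4 = ΣS(4,k) = 1+7+6+1 = 15
B_5 = ΣS(5,k) = 1+15+25+10+1 = 52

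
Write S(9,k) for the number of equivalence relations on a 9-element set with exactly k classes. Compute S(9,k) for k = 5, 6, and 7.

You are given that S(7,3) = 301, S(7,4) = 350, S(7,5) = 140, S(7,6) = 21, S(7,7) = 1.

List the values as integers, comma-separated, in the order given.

[8] T[8,4]:4*350+301=1701 · T[8,5]:5*140+350=1050 · T[8,6]:6*21+140=266 · T[8,7]:7*1+21=28
[9] T[9,5]:5*1050+1701=6951 · T[9,6]:6*266+1050=2646 · T[9,7]:7*28+266=462
Read S(9,5) = 6951, S(9,6) = 2646, S(9,7) = 462.

6951, 2646, 462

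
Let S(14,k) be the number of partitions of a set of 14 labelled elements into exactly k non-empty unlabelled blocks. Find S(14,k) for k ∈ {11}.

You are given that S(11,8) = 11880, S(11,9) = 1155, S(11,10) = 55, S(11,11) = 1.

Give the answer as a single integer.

r12: T_12,9=9×1155+11880=22275; T_12,10=10×55+1155=1705; T_12,11=11×1+55=66
r13: T_13,10=10×1705+22275=39325; T_13,11=11×66+1705=2431
r14: T_14,11=11×2431+39325=66066
Read S(14,11) = 66066.

66066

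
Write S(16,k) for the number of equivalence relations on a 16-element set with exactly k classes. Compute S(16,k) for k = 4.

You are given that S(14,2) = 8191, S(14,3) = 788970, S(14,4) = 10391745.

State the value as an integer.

171798901

row 15: T[15][3]=3·788970+8191=2375101  T[15][4]=4·10391745+788970=42355950
row 16: T[16][4]=4·42355950+2375101=171798901
Read S(16,4) = 171798901.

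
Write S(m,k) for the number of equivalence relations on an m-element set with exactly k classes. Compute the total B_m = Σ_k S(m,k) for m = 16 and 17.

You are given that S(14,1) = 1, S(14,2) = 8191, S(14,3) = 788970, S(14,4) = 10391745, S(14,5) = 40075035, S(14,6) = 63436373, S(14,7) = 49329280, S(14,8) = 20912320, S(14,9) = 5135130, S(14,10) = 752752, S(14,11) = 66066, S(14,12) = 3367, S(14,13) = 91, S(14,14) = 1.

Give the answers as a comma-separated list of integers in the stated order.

row 15: T[15][1]=1·1+0=1  T[15][2]=2·8191+1=16383  T[15][3]=3·788970+8191=2375101  T[15][4]=4·10391745+788970=42355950  T[15][5]=5·40075035+10391745=210766920  T[15][6]=6·63436373+40075035=420693273  T[15][7]=7·49329280+63436373=408741333  T[15][8]=8·20912320+49329280=216627840  T[15][9]=9·5135130+20912320=67128490  T[15][10]=10·752752+5135130=12662650  T[15][11]=11·66066+752752=1479478  T[15][12]=12·3367+66066=106470  T[15][13]=13·91+3367=4550  T[15][14]=14·1+91=105  T[15][15]=15·0+1=1
row 16: T[16][1]=1·1+0=1  T[16][2]=2·16383+1=32767  T[16][3]=3·2375101+16383=7141686  T[16][4]=4·42355950+2375101=171798901  T[16][5]=5·210766920+42355950=1096190550  T[16][6]=6·420693273+210766920=2734926558  T[16][7]=7·408741333+420693273=3281882604  T[16][8]=8·216627840+408741333=2141764053  T[16][9]=9·67128490+216627840=820784250  T[16][10]=10·12662650+67128490=193754990  T[16][11]=11·1479478+12662650=28936908  T[16][12]=12·106470+1479478=2757118  T[16][13]=13·4550+106470=165620  T[16][14]=14·105+4550=6020  T[16][15]=15·1+105=120  T[16][16]=16·0+1=1
row 17: T[17][1]=1·1+0=1  T[17][2]=2·32767+1=65535  T[17][3]=3·7141686+32767=21457825  T[17][4]=4·171798901+7141686=694337290  T[17][5]=5·1096190550+171798901=5652751651  T[17][6]=6·2734926558+1096190550=17505749898  T[17][7]=7·3281882604+2734926558=25708104786  T[17][8]=8·2141764053+3281882604=20415995028  T[17][9]=9·820784250+2141764053=9528822303  T[17][10]=10·193754990+820784250=2758334150  T[17][11]=11·28936908+193754990=512060978  T[17][12]=12·2757118+28936908=62022324  T[17][13]=13·165620+2757118=4910178  T[17][14]=14·6020+165620=249900  T[17][15]=15·120+6020=7820  T[17][16]=16·1+120=136  T[17][17]=17·0+1=1
B_16 = ΣS(16,k) = 1+32767+7141686+171798901+1096190550+2734926558+3281882604+2141764053+820784250+193754990+28936908+2757118+165620+6020+120+1 = 10480142147
B_17 = ΣS(17,k) = 1+65535+21457825+694337290+5652751651+17505749898+25708104786+20415995028+9528822303+2758334150+512060978+62022324+4910178+249900+7820+136+1 = 82864869804

10480142147, 82864869804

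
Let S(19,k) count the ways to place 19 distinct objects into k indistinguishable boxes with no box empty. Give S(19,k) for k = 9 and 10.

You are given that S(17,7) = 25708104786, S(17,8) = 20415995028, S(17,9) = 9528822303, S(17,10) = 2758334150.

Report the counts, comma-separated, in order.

@18  (18,8):20415995028·8+25708104786→189036065010, (18,9):9528822303·9+20415995028→106175395755, (18,10):2758334150·10+9528822303→37112163803
@19  (19,9):106175395755·9+189036065010→1144614626805, (19,10):37112163803·10+106175395755→477297033785
Read S(19,9) = 1144614626805, S(19,10) = 477297033785.

1144614626805, 477297033785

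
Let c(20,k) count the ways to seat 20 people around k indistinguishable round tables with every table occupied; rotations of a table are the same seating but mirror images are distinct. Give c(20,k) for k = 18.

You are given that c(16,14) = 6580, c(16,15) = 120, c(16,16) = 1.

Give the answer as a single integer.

16815

i=17: T(17,15)=6580+16·120=8500 | T(17,16)=120+16·1=136 | T(17,17)=1+16·0=1
i=18: T(18,16)=8500+17·136=10812 | T(18,17)=136+17·1=153 | T(18,18)=1+17·0=1
i=19: T(19,17)=10812+18·153=13566 | T(19,18)=153+18·1=171
i=20: T(20,18)=13566+19·171=16815
Read c(20,18) = 16815.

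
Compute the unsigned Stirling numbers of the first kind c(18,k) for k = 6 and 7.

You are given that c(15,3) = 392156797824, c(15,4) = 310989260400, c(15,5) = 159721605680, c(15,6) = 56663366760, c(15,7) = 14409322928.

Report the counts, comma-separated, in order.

369012649234384, 110228466184200

r16: T_16,4=15×310989260400+392156797824=5056995703824; T_16,5=15×159721605680+310989260400=2706813345600; T_16,6=15×56663366760+159721605680=1009672107080; T_16,7=15×14409322928+56663366760=272803210680
r17: T_17,5=16×2706813345600+5056995703824=48366009233424; T_17,6=16×1009672107080+2706813345600=18861567058880; T_17,7=16×272803210680+1009672107080=5374523477960
r18: T_18,6=17×18861567058880+48366009233424=369012649234384; T_18,7=17×5374523477960+18861567058880=110228466184200
Read c(18,6) = 369012649234384, c(18,7) = 110228466184200.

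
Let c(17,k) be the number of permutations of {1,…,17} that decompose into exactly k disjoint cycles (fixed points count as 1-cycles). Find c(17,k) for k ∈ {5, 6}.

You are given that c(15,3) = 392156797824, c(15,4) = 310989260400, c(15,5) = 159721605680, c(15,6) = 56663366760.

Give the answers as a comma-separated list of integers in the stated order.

row 16: T[16][4]=15·310989260400+392156797824=5056995703824  T[16][5]=15·159721605680+310989260400=2706813345600  T[16][6]=15·56663366760+159721605680=1009672107080
row 17: T[17][5]=16·2706813345600+5056995703824=48366009233424  T[17][6]=16·1009672107080+2706813345600=18861567058880
Read c(17,5) = 48366009233424, c(17,6) = 18861567058880.

48366009233424, 18861567058880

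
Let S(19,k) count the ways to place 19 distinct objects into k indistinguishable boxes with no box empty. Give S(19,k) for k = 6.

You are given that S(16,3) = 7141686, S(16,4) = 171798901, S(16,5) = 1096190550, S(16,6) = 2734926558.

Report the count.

693081601779

r17: T_17,4=4×171798901+7141686=694337290; T_17,5=5×1096190550+171798901=5652751651; T_17,6=6×2734926558+1096190550=17505749898
r18: T_18,5=5×5652751651+694337290=28958095545; T_18,6=6×17505749898+5652751651=110687251039
r19: T_19,6=6×110687251039+28958095545=693081601779
Read S(19,6) = 693081601779.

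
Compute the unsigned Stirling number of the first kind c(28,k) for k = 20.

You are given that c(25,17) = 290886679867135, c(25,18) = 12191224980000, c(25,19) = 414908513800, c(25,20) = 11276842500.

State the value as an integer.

[26] T[26,18]:25*12191224980000+290886679867135=595667304367135 · T[26,19]:25*414908513800+12191224980000=22563937825000 · T[26,20]:25*11276842500+414908513800=696829576300
[27] T[27,19]:26*22563937825000+595667304367135=1182329687817135 · T[27,20]:26*696829576300+22563937825000=40681506808800
[28] T[28,20]:27*40681506808800+1182329687817135=2280730371654735
Read c(28,20) = 2280730371654735.

2280730371654735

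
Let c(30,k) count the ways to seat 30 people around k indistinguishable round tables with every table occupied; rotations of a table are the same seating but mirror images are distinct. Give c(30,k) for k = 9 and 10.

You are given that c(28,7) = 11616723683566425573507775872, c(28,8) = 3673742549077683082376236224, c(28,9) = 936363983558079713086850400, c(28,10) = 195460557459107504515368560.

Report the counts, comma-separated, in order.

981347603630155088295475765440, 215760462268683520394805979744

row 29: T[29][8]=28·3673742549077683082376236224+11616723683566425573507775872=114481515057741551880042390144  T[29][9]=28·936363983558079713086850400+3673742549077683082376236224=29891934088703915048808047424  T[29][10]=28·195460557459107504515368560+936363983558079713086850400=6409259592413089839517170080
row 30: T[30][9]=29·29891934088703915048808047424+114481515057741551880042390144=981347603630155088295475765440  T[30][10]=29·6409259592413089839517170080+29891934088703915048808047424=215760462268683520394805979744
Read c(30,9) = 981347603630155088295475765440, c(30,10) = 215760462268683520394805979744.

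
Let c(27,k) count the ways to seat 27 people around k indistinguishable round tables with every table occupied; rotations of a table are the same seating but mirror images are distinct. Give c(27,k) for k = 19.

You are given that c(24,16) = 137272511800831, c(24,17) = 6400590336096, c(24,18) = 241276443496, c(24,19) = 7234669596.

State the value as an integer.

i=25: T(25,17)=137272511800831+24·6400590336096=290886679867135 | T(25,18)=6400590336096+24·241276443496=12191224980000 | T(25,19)=241276443496+24·7234669596=414908513800
i=26: T(26,18)=290886679867135+25·12191224980000=595667304367135 | T(26,19)=12191224980000+25·414908513800=22563937825000
i=27: T(27,19)=595667304367135+26·22563937825000=1182329687817135
Read c(27,19) = 1182329687817135.

1182329687817135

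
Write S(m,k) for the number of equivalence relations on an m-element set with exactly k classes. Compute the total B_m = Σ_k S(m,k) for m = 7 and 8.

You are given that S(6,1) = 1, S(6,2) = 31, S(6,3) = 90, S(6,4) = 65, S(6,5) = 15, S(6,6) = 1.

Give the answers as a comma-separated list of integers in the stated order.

877, 4140

@7  (7,1):1·1+0→1, (7,2):31·2+1→63, (7,3):90·3+31→301, (7,4):65·4+90→350, (7,5):15·5+65→140, (7,6):1·6+15→21, (7,7):0·7+1→1
@8  (8,1):1·1+0→1, (8,2):63·2+1→127, (8,3):301·3+63→966, (8,4):350·4+301→1701, (8,5):140·5+350→1050, (8,6):21·6+140→266, (8,7):1·7+21→28, (8,8):0·8+1→1
B_7 = ΣS(7,k) = 1+63+301+350+140+21+1 = 877
B_8 = ΣS(8,k) = 1+127+966+1701+1050+266+28+1 = 4140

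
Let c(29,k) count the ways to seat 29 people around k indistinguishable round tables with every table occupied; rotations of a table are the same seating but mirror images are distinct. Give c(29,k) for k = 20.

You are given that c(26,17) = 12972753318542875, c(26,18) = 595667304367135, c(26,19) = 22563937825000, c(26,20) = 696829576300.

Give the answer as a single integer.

@27  (27,18):595667304367135·26+12972753318542875→28460103232088385, (27,19):22563937825000·26+595667304367135→1182329687817135, (27,20):696829576300·26+22563937825000→40681506808800
@28  (28,19):1182329687817135·27+28460103232088385→60383004803151030, (28,20):40681506808800·27+1182329687817135→2280730371654735
@29  (29,20):2280730371654735·28+60383004803151030→124243455209483610
Read c(29,20) = 124243455209483610.

124243455209483610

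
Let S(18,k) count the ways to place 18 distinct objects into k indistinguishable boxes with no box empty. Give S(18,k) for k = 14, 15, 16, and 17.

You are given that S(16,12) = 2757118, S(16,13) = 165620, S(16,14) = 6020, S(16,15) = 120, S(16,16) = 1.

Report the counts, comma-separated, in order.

8408778, 367200, 9996, 153

[17] T[17,13]:13*165620+2757118=4910178 · T[17,14]:14*6020+165620=249900 · T[17,15]:15*120+6020=7820 · T[17,16]:16*1+120=136 · T[17,17]:17*0+1=1
[18] T[18,14]:14*249900+4910178=8408778 · T[18,15]:15*7820+249900=367200 · T[18,16]:16*136+7820=9996 · T[18,17]:17*1+136=153
Read S(18,14) = 8408778, S(18,15) = 367200, S(18,16) = 9996, S(18,17) = 153.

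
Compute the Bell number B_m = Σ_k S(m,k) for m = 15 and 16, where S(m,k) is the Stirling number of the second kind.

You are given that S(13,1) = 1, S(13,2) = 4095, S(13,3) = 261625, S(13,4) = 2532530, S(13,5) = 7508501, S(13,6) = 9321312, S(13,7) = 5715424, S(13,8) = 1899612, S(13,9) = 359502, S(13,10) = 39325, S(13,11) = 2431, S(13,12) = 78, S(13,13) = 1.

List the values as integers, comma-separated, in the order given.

i=14: T(14,1)=0+1·1=1 | T(14,2)=1+2·4095=8191 | T(14,3)=4095+3·261625=788970 | T(14,4)=261625+4·2532530=10391745 | T(14,5)=2532530+5·7508501=40075035 | T(14,6)=7508501+6·9321312=63436373 | T(14,7)=9321312+7·5715424=49329280 | T(14,8)=5715424+8·1899612=20912320 | T(14,9)=1899612+9·359502=5135130 | T(14,10)=359502+10·39325=752752 | T(14,11)=39325+11·2431=66066 | T(14,12)=2431+12·78=3367 | T(14,13)=78+13·1=91 | T(14,14)=1+14·0=1
i=15: T(15,1)=0+1·1=1 | T(15,2)=1+2·8191=16383 | T(15,3)=8191+3·788970=2375101 | T(15,4)=788970+4·10391745=42355950 | T(15,5)=10391745+5·40075035=210766920 | T(15,6)=40075035+6·63436373=420693273 | T(15,7)=63436373+7·49329280=408741333 | T(15,8)=49329280+8·20912320=216627840 | T(15,9)=20912320+9·5135130=67128490 | T(15,10)=5135130+10·752752=12662650 | T(15,11)=752752+11·66066=1479478 | T(15,12)=66066+12·3367=106470 | T(15,13)=3367+13·91=4550 | T(15,14)=91+14·1=105 | T(15,15)=1+15·0=1
i=16: T(16,1)=0+1·1=1 | T(16,2)=1+2·16383=32767 | T(16,3)=16383+3·2375101=7141686 | T(16,4)=2375101+4·42355950=171798901 | T(16,5)=42355950+5·210766920=1096190550 | T(16,6)=210766920+6·420693273=2734926558 | T(16,7)=420693273+7·408741333=3281882604 | T(16,8)=408741333+8·216627840=2141764053 | T(16,9)=216627840+9·67128490=820784250 | T(16,10)=67128490+10·12662650=193754990 | T(16,11)=12662650+11·1479478=28936908 | T(16,12)=1479478+12·106470=2757118 | T(16,13)=106470+13·4550=165620 | T(16,14)=4550+14·105=6020 | T(16,15)=105+15·1=120 | T(16,16)=1+16·0=1
B_15 = ΣS(15,k) = 1+16383+2375101+42355950+210766920+420693273+408741333+216627840+67128490+12662650+1479478+106470+4550+105+1 = 1382958545
B_16 = ΣS(16,k) = 1+32767+7141686+171798901+1096190550+2734926558+3281882604+2141764053+820784250+193754990+28936908+2757118+165620+6020+120+1 = 10480142147

1382958545, 10480142147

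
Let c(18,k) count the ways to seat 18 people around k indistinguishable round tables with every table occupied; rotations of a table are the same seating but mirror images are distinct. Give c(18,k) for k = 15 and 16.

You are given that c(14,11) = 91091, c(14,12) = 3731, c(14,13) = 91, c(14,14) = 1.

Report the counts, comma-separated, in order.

@15  (15,12):3731·14+91091→143325, (15,13):91·14+3731→5005, (15,14):1·14+91→105, (15,15):0·14+1→1
@16  (16,13):5005·15+143325→218400, (16,14):105·15+5005→6580, (16,15):1·15+105→120, (16,16):0·15+1→1
@17  (17,14):6580·16+218400→323680, (17,15):120·16+6580→8500, (17,16):1·16+120→136
@18  (18,15):8500·17+323680→468180, (18,16):136·17+8500→10812
Read c(18,15) = 468180, c(18,16) = 10812.

468180, 10812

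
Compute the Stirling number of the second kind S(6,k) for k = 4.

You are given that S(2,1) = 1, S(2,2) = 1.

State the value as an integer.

@3  (3,1):1·1+0→1, (3,2):1·2+1→3, (3,3):0·3+1→1
@4  (4,2):3·2+1→7, (4,3):1·3+3→6, (4,4):0·4+1→1
@5  (5,3):6·3+7→25, (5,4):1·4+6→10
@6  (6,4):10·4+25→65
Read S(6,4) = 65.

65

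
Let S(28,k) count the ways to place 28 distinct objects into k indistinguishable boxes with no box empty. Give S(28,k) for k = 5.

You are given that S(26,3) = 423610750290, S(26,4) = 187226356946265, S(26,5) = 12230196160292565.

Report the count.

row 27: T[27][4]=4·187226356946265+423610750290=749329038535350  T[27][5]=5·12230196160292565+187226356946265=61338207158409090
row 28: T[28][5]=5·61338207158409090+749329038535350=307440364830580800
Read S(28,5) = 307440364830580800.

307440364830580800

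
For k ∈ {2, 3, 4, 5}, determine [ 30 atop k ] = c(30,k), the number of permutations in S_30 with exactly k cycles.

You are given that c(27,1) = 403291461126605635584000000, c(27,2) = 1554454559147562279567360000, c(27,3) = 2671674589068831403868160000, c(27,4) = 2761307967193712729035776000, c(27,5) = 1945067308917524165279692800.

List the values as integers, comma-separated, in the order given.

35027999979859805266492784640000, 62262192842035613491057459200000, 66951000306085302338993639424000, 49361465831621147825759587123200

[28] T[28,1]:27*403291461126605635584000000+0=10888869450418352160768000000 · T[28,2]:27*1554454559147562279567360000+403291461126605635584000000=42373564558110787183902720000 · T[28,3]:27*2671674589068831403868160000+1554454559147562279567360000=73689668464006010184007680000 · T[28,4]:27*2761307967193712729035776000+2671674589068831403868160000=77226989703299075087834112000 · T[28,5]:27*1945067308917524165279692800+2761307967193712729035776000=55278125307966865191587481600
[29] T[29,1]:28*10888869450418352160768000000+0=304888344611713860501504000000 · T[29,2]:28*42373564558110787183902720000+10888869450418352160768000000=1197348677077520393310044160000 · T[29,3]:28*73689668464006010184007680000+42373564558110787183902720000=2105684281550279072336117760000 · T[29,4]:28*77226989703299075087834112000+73689668464006010184007680000=2236045380156380112643362816000 · T[29,5]:28*55278125307966865191587481600+77226989703299075087834112000=1625014498326371300452283596800
[30] T[30,2]:29*1197348677077520393310044160000+304888344611713860501504000000=35027999979859805266492784640000 · T[30,3]:29*2105684281550279072336117760000+1197348677077520393310044160000=62262192842035613491057459200000 · T[30,4]:29*2236045380156380112643362816000+2105684281550279072336117760000=66951000306085302338993639424000 · T[30,5]:29*1625014498326371300452283596800+2236045380156380112643362816000=49361465831621147825759587123200
Read c(30,2) = 35027999979859805266492784640000, c(30,3) = 62262192842035613491057459200000, c(30,4) = 66951000306085302338993639424000, c(30,5) = 49361465831621147825759587123200.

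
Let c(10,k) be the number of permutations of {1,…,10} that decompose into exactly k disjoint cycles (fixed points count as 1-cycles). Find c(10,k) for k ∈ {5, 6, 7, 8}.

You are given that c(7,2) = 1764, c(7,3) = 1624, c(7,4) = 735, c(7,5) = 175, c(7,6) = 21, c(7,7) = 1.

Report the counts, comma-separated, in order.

269325, 63273, 9450, 870

@8  (8,3):1624·7+1764→13132, (8,4):735·7+1624→6769, (8,5):175·7+735→1960, (8,6):21·7+175→322, (8,7):1·7+21→28, (8,8):0·7+1→1
@9  (9,4):6769·8+13132→67284, (9,5):1960·8+6769→22449, (9,6):322·8+1960→4536, (9,7):28·8+322→546, (9,8):1·8+28→36
@10  (10,5):22449·9+67284→269325, (10,6):4536·9+22449→63273, (10,7):546·9+4536→9450, (10,8):36·9+546→870
Read c(10,5) = 269325, c(10,6) = 63273, c(10,7) = 9450, c(10,8) = 870.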